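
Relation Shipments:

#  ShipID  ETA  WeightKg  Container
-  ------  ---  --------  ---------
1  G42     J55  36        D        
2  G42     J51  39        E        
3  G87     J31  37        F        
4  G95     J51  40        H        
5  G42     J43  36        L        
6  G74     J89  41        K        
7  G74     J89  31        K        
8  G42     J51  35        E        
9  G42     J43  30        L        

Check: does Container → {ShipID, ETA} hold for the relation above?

Container=D: row 1 → {ShipID,ETA} = (G42, J55) ✓
Container=E: rows 2, 8 → {ShipID,ETA} = (G42, J51), (G42, J51) ✓
Container=F: row 3 → {ShipID,ETA} = (G87, J31) ✓
Container=H: row 4 → {ShipID,ETA} = (G95, J51) ✓
Container=L: rows 5, 9 → {ShipID,ETA} = (G42, J43), (G42, J43) ✓
Container=K: rows 6, 7 → {ShipID,ETA} = (G74, J89), (G74, J89) ✓
Every Container value is associated with a single {ShipID, ETA} value, so Container → {ShipID, ETA} holds.

Yes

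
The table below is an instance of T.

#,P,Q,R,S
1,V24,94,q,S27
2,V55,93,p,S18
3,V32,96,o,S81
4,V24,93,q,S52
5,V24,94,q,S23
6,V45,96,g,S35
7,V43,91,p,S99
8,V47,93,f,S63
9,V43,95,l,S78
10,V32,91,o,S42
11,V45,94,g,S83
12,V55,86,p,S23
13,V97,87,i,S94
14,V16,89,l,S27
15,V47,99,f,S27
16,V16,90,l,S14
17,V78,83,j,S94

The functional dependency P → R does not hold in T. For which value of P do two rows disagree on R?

V43

P=V24: rows 1, 4, 5 → R = q, q, q ✓
P=V55: rows 2, 12 → R = p, p ✓
P=V32: rows 3, 10 → R = o, o ✓
P=V45: rows 6, 11 → R = g, g ✓
P=V43: rows 7, 9 → R takes values {p, l} — violation
P=V47: rows 8, 15 → R = f, f ✓
P=V97: row 13 → R = i ✓
P=V16: rows 14, 16 → R = l, l ✓
P=V78: row 17 → R = j ✓
The only P value with inconsistent R is P=V43.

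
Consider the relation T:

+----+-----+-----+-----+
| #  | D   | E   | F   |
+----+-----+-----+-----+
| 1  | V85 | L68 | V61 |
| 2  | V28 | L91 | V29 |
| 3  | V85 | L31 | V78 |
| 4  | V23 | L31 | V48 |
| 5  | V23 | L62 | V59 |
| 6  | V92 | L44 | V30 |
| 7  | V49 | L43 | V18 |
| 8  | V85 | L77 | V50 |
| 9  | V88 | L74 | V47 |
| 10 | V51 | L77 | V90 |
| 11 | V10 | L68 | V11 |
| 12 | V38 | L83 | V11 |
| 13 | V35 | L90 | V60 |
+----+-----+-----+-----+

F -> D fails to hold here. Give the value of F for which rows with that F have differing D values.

F=V61: row 1 → D = V85 ✓
F=V29: row 2 → D = V28 ✓
F=V78: row 3 → D = V85 ✓
F=V48: row 4 → D = V23 ✓
F=V59: row 5 → D = V23 ✓
F=V30: row 6 → D = V92 ✓
F=V18: row 7 → D = V49 ✓
F=V50: row 8 → D = V85 ✓
F=V47: row 9 → D = V88 ✓
F=V90: row 10 → D = V51 ✓
F=V11: rows 11, 12 → D takes values {V10, V38} — violation
F=V60: row 13 → D = V35 ✓
The only F value with inconsistent D is F=V11.

V11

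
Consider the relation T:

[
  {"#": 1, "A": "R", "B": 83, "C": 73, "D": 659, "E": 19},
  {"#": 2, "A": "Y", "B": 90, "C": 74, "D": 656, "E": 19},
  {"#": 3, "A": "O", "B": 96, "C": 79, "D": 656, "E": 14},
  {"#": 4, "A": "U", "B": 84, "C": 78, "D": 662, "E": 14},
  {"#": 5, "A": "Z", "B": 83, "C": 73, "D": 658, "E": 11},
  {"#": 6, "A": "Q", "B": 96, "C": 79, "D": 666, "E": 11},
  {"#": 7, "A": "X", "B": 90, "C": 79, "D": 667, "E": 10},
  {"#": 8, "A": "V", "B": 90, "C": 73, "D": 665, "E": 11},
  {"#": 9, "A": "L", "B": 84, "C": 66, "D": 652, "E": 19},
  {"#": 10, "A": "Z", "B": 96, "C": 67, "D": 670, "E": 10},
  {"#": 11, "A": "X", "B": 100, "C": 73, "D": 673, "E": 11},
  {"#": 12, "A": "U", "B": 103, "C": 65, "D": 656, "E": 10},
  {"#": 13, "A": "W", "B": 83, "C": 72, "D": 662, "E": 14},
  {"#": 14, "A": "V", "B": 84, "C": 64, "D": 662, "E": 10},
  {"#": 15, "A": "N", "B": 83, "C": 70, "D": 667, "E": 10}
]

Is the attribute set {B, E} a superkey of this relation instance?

Yes

All 15 rows have distinct {B, E} values, so {B, E} → (all attributes) holds and {B, E} is a superkey.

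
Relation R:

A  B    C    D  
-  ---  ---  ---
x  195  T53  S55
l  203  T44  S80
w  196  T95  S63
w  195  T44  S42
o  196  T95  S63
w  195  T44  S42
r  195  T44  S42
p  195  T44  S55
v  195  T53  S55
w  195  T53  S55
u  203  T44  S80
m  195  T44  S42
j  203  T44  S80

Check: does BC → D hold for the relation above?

No

(B=195, C=T53): 3 rows → D = S55, S55, S55 ✓
(B=203, C=T44): 3 rows → D = S80, S80, S80 ✓
(B=196, C=T95): 2 rows → D = S63, S63 ✓
(B=195, C=T44): 5 rows → D takes values {S42, S55} — violation
Two rows agree on BC but differ on D, so BC → D does not hold.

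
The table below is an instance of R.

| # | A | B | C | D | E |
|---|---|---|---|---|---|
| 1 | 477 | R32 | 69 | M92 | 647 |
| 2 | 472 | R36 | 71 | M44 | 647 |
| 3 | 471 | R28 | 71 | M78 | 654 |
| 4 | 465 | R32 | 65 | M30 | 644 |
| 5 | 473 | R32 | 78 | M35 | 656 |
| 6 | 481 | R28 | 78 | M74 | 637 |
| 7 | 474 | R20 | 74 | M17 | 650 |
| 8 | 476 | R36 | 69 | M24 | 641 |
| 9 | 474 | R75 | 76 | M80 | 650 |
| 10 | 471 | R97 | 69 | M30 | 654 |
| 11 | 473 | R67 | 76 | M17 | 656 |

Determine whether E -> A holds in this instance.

No

E=647: rows 1, 2 → A takes values {477, 472} — violation
E=654: rows 3, 10 → A = 471, 471 ✓
E=644: row 4 → A = 465 ✓
E=656: rows 5, 11 → A = 473, 473 ✓
E=637: row 6 → A = 481 ✓
E=650: rows 7, 9 → A = 474, 474 ✓
E=641: row 8 → A = 476 ✓
Two rows agree on E but differ on A, so E -> A does not hold.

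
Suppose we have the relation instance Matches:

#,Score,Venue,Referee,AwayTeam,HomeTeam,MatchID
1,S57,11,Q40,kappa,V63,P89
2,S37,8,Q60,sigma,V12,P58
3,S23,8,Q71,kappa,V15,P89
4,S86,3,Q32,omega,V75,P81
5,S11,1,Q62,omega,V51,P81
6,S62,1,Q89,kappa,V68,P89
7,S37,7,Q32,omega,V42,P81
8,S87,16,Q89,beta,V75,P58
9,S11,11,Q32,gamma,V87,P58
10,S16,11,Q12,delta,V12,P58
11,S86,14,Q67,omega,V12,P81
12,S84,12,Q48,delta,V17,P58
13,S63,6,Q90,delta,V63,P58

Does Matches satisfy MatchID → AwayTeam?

MatchID=P89: rows 1, 3, 6 → AwayTeam = kappa, kappa, kappa ✓
MatchID=P58: rows 2, 8, 9, 10, 12, 13 → AwayTeam takes values {sigma, beta, gamma, delta} — violation
MatchID=P81: rows 4, 5, 7, 11 → AwayTeam = omega, omega, omega, omega ✓
Two rows agree on MatchID but differ on AwayTeam, so MatchID → AwayTeam does not hold.

No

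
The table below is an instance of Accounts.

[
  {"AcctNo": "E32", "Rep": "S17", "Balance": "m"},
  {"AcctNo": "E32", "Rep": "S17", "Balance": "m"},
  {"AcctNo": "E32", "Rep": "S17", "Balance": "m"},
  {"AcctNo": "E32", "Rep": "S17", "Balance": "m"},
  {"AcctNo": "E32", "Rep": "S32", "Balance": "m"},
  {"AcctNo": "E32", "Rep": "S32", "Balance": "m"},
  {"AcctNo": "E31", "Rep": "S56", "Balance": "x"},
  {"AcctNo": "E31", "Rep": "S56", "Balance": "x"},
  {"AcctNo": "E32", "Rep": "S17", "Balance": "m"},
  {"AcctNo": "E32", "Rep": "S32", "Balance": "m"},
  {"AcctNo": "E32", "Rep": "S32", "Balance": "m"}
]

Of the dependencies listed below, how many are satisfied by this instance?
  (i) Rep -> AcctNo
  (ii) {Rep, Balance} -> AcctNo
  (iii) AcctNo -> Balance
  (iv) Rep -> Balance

4

(i) Rep -> AcctNo: every LHS value maps to a single RHS value — holds.
(ii) {Rep, Balance} -> AcctNo: every LHS value maps to a single RHS value — holds.
(iii) AcctNo -> Balance: every LHS value maps to a single RHS value — holds.
(iv) Rep -> Balance: every LHS value maps to a single RHS value — holds.
4 of the 4 dependencies hold.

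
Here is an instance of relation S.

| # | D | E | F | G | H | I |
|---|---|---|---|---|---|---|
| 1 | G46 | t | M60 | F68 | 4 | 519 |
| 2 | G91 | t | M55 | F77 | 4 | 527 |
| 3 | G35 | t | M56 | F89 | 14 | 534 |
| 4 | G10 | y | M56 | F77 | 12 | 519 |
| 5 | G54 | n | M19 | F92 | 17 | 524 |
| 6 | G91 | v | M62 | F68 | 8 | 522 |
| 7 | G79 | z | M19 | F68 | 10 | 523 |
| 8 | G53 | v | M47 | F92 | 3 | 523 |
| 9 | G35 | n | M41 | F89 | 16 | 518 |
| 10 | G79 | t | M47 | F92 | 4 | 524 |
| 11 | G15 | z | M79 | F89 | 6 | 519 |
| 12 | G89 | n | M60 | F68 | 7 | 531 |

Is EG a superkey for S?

Yes

All 12 rows have distinct EG values, so EG → (all attributes) holds and EG is a superkey.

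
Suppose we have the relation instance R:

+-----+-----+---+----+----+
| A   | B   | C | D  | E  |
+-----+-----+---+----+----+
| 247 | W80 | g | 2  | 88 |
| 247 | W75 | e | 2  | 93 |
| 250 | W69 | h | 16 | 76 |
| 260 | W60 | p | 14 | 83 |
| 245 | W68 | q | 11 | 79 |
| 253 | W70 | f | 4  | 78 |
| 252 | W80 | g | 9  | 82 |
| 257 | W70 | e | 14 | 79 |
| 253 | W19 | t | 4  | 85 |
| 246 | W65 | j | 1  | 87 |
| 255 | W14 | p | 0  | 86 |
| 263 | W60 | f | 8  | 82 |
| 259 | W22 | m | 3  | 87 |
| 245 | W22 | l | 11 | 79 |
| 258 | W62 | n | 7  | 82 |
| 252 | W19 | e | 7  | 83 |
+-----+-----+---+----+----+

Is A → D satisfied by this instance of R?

No

A=247: 2 rows → D = 2, 2 ✓
A=250: 1 row → D = 16 ✓
A=260: 1 row → D = 14 ✓
A=245: 2 rows → D = 11, 11 ✓
A=253: 2 rows → D = 4, 4 ✓
A=252: 2 rows → D takes values {9, 7} — violation
A=257: 1 row → D = 14 ✓
A=246: 1 row → D = 1 ✓
A=255: 1 row → D = 0 ✓
A=263: 1 row → D = 8 ✓
A=259: 1 row → D = 3 ✓
A=258: 1 row → D = 7 ✓
Two rows agree on A but differ on D, so A → D does not hold.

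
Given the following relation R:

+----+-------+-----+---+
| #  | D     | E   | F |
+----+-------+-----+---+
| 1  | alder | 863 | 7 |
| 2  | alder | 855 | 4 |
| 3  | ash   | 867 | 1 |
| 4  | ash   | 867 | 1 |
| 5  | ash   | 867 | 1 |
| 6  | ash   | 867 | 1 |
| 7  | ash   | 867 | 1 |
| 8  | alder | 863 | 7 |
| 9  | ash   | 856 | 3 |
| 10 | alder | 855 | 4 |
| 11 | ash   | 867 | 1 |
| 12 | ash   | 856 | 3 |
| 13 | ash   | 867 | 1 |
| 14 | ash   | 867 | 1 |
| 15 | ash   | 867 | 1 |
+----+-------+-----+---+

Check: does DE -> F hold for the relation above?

(D=alder, E=863): rows 1, 8 → F = 7, 7 ✓
(D=alder, E=855): rows 2, 10 → F = 4, 4 ✓
(D=ash, E=867): rows 3, 4, 5, 6, 7, 11, 13, 14, 15 → F = 1, 1, 1, 1, 1, 1, 1, 1, 1 ✓
(D=ash, E=856): rows 9, 12 → F = 3, 3 ✓
Every DE value is associated with a single F value, so DE -> F holds.

Yes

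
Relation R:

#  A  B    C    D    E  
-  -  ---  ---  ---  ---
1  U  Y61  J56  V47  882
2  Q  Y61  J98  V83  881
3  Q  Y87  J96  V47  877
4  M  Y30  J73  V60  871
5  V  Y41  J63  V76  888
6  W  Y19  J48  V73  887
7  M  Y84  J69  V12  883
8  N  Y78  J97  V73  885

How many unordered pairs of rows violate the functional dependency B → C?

1

B=Y61: violating pairs (1,2) — 1 pair.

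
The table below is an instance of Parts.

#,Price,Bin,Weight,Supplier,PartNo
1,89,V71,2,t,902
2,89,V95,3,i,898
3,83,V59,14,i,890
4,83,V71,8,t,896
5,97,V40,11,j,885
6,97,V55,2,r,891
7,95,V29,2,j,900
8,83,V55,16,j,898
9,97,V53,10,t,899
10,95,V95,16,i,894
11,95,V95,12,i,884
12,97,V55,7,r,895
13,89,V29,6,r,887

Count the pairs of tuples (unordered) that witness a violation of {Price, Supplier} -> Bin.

0

(Price=97, Supplier=r): all 2 rows agree on Bin — 0 pairs.
(Price=95, Supplier=i): all 2 rows agree on Bin — 0 pairs.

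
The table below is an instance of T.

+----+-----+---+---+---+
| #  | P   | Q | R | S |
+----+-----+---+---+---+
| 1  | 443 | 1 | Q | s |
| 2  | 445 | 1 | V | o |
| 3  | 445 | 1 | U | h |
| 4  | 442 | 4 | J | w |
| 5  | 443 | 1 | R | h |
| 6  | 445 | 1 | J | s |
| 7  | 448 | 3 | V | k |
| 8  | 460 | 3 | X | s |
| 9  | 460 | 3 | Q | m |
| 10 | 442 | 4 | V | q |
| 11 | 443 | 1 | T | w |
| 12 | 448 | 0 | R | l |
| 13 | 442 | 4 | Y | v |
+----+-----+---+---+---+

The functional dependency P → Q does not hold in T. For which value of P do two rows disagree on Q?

P=443: rows 1, 5, 11 → Q = 1, 1, 1 ✓
P=445: rows 2, 3, 6 → Q = 1, 1, 1 ✓
P=442: rows 4, 10, 13 → Q = 4, 4, 4 ✓
P=448: rows 7, 12 → Q takes values {3, 0} — violation
P=460: rows 8, 9 → Q = 3, 3 ✓
The only P value with inconsistent Q is P=448.

448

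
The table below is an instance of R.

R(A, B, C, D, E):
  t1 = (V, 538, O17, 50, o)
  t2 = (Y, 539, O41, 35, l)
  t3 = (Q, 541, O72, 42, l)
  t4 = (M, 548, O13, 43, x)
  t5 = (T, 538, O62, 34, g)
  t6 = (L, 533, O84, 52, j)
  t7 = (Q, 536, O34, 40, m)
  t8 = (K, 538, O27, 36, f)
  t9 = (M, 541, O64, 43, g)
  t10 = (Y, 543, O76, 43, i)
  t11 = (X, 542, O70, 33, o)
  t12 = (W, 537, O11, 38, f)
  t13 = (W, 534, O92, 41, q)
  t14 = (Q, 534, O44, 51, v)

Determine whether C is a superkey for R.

Yes

All 14 rows have distinct C values, so C → (all attributes) holds and C is a superkey.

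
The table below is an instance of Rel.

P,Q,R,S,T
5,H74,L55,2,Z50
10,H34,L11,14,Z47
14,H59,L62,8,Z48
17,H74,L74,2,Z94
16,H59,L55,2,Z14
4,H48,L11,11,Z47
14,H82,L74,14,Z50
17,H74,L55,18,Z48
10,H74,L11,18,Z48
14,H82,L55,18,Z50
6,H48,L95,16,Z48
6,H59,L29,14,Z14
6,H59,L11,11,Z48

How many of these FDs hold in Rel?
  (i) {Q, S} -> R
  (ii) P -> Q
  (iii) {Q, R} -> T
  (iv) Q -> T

(i) {Q, S} -> R: (Q=H74, S=2): 2 rows → R takes values {L55, L74} — violation; (Q=H74, S=18): 2 rows → R takes values {L55, L11} — violation — fails.
(ii) P -> Q: P=10: 2 rows → Q takes values {H34, H74} — violation; P=14: 3 rows → Q takes values {H59, H82} — violation; P=6: 3 rows → Q takes values {H48, H59} — violation — fails.
(iii) {Q, R} -> T: (Q=H74, R=L55): 2 rows → T takes values {Z50, Z48} — violation — fails.
(iv) Q -> T: Q=H74: 4 rows → T takes values {Z50, Z94, Z48} — violation; Q=H59: 4 rows → T takes values {Z48, Z14} — violation; Q=H48: 2 rows → T takes values {Z47, Z48} — violation — fails.
None of the 4 dependencies hold.

0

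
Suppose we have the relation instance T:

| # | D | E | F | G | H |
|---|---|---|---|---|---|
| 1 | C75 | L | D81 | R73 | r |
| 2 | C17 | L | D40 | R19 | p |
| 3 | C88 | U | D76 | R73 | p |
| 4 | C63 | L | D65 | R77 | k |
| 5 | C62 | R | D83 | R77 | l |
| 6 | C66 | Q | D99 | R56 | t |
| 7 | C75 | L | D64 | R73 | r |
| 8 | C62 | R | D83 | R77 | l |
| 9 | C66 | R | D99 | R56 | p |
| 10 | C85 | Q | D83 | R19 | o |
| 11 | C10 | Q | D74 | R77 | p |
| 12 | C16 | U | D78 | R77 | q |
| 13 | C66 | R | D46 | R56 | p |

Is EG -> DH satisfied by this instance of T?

Yes

(E=L, G=R73): rows 1, 7 → {D,H} = (C75, r), (C75, r) ✓
(E=L, G=R19): row 2 → {D,H} = (C17, p) ✓
(E=U, G=R73): row 3 → {D,H} = (C88, p) ✓
(E=L, G=R77): row 4 → {D,H} = (C63, k) ✓
(E=R, G=R77): rows 5, 8 → {D,H} = (C62, l), (C62, l) ✓
(E=Q, G=R56): row 6 → {D,H} = (C66, t) ✓
(E=R, G=R56): rows 9, 13 → {D,H} = (C66, p), (C66, p) ✓
(E=Q, G=R19): row 10 → {D,H} = (C85, o) ✓
(E=Q, G=R77): row 11 → {D,H} = (C10, p) ✓
(E=U, G=R77): row 12 → {D,H} = (C16, q) ✓
Every EG value is associated with a single DH value, so EG -> DH holds.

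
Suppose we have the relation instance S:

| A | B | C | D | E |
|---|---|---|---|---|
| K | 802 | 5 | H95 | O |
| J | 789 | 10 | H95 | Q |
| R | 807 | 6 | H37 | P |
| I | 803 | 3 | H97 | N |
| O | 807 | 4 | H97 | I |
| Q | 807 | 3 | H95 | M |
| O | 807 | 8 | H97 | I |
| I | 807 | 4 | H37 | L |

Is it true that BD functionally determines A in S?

(B=802, D=H95): 1 row → A = K ✓
(B=789, D=H95): 1 row → A = J ✓
(B=807, D=H37): 2 rows → A takes values {R, I} — violation
(B=803, D=H97): 1 row → A = I ✓
(B=807, D=H97): 2 rows → A = O, O ✓
(B=807, D=H95): 1 row → A = Q ✓
Two rows agree on BD but differ on A, so BD → A does not hold.

No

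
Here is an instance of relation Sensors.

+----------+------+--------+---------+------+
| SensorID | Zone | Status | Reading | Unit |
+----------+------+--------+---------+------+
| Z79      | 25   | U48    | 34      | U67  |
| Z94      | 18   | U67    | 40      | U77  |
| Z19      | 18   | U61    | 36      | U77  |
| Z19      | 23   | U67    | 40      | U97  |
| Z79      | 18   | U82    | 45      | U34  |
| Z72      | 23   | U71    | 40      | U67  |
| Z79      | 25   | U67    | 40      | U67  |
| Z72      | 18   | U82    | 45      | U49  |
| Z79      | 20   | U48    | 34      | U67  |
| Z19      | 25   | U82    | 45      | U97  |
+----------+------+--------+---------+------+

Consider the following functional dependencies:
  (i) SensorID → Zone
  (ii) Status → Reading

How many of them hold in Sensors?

(i) SensorID → Zone: SensorID=Z79: 4 rows → Zone takes values {25, 18, 20} — violation; SensorID=Z19: 3 rows → Zone takes values {18, 23, 25} — violation; SensorID=Z72: 2 rows → Zone takes values {23, 18} — violation — fails.
(ii) Status → Reading: every LHS value maps to a single RHS value — holds.
1 of the 2 dependencies holds.

1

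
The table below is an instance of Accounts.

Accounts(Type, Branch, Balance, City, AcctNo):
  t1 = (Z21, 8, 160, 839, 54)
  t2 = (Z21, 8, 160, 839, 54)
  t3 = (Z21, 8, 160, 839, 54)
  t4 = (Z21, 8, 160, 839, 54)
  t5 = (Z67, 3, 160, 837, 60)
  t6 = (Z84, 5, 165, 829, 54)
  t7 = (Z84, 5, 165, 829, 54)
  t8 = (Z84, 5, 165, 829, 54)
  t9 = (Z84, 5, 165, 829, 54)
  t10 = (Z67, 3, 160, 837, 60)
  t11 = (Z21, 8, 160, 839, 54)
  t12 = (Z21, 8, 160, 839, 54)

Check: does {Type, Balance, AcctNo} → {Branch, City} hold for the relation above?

Yes

(Type=Z21, Balance=160, AcctNo=54): rows 1, 2, 3, 4, 11, 12 → {Branch,City} = (8, 839), (8, 839), (8, 839), (8, 839), (8, 839), (8, 839) ✓
(Type=Z67, Balance=160, AcctNo=60): rows 5, 10 → {Branch,City} = (3, 837), (3, 837) ✓
(Type=Z84, Balance=165, AcctNo=54): rows 6, 7, 8, 9 → {Branch,City} = (5, 829), (5, 829), (5, 829), (5, 829) ✓
Every {Type, Balance, AcctNo} value is associated with a single {Branch, City} value, so {Type, Balance, AcctNo} → {Branch, City} holds.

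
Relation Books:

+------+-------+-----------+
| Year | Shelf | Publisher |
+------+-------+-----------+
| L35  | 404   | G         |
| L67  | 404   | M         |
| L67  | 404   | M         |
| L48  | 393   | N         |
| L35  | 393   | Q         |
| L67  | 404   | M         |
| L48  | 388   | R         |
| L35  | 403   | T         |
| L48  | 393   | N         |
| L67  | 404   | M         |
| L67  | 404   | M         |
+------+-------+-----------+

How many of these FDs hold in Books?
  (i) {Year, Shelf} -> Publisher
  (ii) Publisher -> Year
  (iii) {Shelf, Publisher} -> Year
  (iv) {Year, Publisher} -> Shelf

(i) {Year, Shelf} -> Publisher: every LHS value maps to a single RHS value — holds.
(ii) Publisher -> Year: every LHS value maps to a single RHS value — holds.
(iii) {Shelf, Publisher} -> Year: every LHS value maps to a single RHS value — holds.
(iv) {Year, Publisher} -> Shelf: every LHS value maps to a single RHS value — holds.
4 of the 4 dependencies hold.

4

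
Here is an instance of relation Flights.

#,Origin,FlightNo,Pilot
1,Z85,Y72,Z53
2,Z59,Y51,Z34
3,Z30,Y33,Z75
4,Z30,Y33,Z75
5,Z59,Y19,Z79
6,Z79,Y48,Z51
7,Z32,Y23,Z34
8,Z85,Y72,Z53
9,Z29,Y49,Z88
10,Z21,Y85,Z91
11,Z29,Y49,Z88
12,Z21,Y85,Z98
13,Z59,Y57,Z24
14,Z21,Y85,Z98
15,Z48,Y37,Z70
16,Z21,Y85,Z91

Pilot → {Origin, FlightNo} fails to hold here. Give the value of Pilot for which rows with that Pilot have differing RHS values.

Pilot=Z53: rows 1, 8 → {Origin,FlightNo} = (Z85, Y72), (Z85, Y72) ✓
Pilot=Z34: rows 2, 7 → {Origin,FlightNo} takes values {(Z59, Y51), (Z32, Y23)} — violation
Pilot=Z75: rows 3, 4 → {Origin,FlightNo} = (Z30, Y33), (Z30, Y33) ✓
Pilot=Z79: row 5 → {Origin,FlightNo} = (Z59, Y19) ✓
Pilot=Z51: row 6 → {Origin,FlightNo} = (Z79, Y48) ✓
Pilot=Z88: rows 9, 11 → {Origin,FlightNo} = (Z29, Y49), (Z29, Y49) ✓
Pilot=Z91: rows 10, 16 → {Origin,FlightNo} = (Z21, Y85), (Z21, Y85) ✓
Pilot=Z98: rows 12, 14 → {Origin,FlightNo} = (Z21, Y85), (Z21, Y85) ✓
Pilot=Z24: row 13 → {Origin,FlightNo} = (Z59, Y57) ✓
Pilot=Z70: row 15 → {Origin,FlightNo} = (Z48, Y37) ✓
The only Pilot value with inconsistent RHS is Pilot=Z34.

Z34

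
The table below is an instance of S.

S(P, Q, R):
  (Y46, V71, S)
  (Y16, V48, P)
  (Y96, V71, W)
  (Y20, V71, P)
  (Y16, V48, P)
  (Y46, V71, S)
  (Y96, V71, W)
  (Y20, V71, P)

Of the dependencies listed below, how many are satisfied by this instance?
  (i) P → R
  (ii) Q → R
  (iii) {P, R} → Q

(i) P → R: every LHS value maps to a single RHS value — holds.
(ii) Q → R: Q=V71: 6 rows → R takes values {S, W, P} — violation — fails.
(iii) {P, R} → Q: every LHS value maps to a single RHS value — holds.
2 of the 3 dependencies hold.

2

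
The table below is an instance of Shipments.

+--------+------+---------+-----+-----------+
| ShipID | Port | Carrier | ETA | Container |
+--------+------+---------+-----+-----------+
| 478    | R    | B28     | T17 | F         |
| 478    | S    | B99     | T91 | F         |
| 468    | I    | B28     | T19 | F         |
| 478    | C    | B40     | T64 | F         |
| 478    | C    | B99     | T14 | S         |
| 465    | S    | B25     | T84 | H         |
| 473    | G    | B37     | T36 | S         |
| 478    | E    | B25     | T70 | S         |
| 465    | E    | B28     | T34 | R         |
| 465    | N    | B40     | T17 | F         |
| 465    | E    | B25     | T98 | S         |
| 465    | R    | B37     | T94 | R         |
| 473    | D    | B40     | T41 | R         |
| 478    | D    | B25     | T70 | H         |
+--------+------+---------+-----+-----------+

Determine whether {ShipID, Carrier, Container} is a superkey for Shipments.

Yes

All 14 rows have distinct {ShipID, Carrier, Container} values, so {ShipID, Carrier, Container} → (all attributes) holds and {ShipID, Carrier, Container} is a superkey.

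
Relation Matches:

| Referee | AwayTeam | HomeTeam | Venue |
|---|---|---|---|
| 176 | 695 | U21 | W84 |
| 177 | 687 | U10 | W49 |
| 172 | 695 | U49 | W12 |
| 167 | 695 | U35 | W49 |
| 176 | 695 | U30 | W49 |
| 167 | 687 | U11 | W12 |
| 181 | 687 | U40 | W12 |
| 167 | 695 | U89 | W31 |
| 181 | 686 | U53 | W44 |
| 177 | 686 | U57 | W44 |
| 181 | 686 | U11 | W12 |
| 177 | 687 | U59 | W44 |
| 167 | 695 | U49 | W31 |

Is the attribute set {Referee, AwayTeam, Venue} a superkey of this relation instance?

No

Two distinct rows share (Referee=167, AwayTeam=695, Venue=W31), so {Referee, AwayTeam, Venue} does not determine every attribute — not a superkey.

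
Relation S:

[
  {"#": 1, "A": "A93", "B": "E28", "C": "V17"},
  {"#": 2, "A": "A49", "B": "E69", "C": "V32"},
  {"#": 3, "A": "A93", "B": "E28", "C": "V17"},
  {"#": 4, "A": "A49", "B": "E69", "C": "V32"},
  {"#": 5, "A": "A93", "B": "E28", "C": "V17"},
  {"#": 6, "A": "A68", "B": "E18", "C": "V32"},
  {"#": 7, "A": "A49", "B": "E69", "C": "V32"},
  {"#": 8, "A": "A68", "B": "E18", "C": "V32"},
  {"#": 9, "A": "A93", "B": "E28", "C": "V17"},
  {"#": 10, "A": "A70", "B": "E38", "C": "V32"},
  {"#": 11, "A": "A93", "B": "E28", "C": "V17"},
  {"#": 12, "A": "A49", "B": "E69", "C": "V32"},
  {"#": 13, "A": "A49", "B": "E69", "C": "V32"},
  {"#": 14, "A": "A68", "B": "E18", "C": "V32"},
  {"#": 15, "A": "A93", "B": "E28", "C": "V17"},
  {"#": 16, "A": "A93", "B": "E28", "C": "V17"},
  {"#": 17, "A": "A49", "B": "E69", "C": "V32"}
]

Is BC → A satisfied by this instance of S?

(B=E28, C=V17): rows 1, 3, 5, 9, 11, 15, 16 → A = A93, A93, A93, A93, A93, A93, A93 ✓
(B=E69, C=V32): rows 2, 4, 7, 12, 13, 17 → A = A49, A49, A49, A49, A49, A49 ✓
(B=E18, C=V32): rows 6, 8, 14 → A = A68, A68, A68 ✓
(B=E38, C=V32): row 10 → A = A70 ✓
Every BC value is associated with a single A value, so BC → A holds.

Yes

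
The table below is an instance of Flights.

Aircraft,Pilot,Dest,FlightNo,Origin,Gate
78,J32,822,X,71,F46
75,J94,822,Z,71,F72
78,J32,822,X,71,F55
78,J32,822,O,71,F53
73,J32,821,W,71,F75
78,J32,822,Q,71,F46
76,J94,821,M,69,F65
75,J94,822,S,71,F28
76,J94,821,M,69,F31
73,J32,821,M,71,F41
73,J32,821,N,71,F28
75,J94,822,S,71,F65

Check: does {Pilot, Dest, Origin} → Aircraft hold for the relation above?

(Pilot=J32, Dest=822, Origin=71): 4 rows → Aircraft = 78, 78, 78, 78 ✓
(Pilot=J94, Dest=822, Origin=71): 3 rows → Aircraft = 75, 75, 75 ✓
(Pilot=J32, Dest=821, Origin=71): 3 rows → Aircraft = 73, 73, 73 ✓
(Pilot=J94, Dest=821, Origin=69): 2 rows → Aircraft = 76, 76 ✓
Every {Pilot, Dest, Origin} value is associated with a single Aircraft value, so {Pilot, Dest, Origin} → Aircraft holds.

Yes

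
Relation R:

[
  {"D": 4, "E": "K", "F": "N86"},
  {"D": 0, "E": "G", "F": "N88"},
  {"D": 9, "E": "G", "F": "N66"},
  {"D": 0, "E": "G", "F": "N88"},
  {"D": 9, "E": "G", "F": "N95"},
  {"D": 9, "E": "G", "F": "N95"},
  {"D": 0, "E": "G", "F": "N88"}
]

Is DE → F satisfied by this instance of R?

No

(D=4, E=K): 1 row → F = N86 ✓
(D=0, E=G): 3 rows → F = N88, N88, N88 ✓
(D=9, E=G): 3 rows → F takes values {N66, N95} — violation
Two rows agree on DE but differ on F, so DE → F does not hold.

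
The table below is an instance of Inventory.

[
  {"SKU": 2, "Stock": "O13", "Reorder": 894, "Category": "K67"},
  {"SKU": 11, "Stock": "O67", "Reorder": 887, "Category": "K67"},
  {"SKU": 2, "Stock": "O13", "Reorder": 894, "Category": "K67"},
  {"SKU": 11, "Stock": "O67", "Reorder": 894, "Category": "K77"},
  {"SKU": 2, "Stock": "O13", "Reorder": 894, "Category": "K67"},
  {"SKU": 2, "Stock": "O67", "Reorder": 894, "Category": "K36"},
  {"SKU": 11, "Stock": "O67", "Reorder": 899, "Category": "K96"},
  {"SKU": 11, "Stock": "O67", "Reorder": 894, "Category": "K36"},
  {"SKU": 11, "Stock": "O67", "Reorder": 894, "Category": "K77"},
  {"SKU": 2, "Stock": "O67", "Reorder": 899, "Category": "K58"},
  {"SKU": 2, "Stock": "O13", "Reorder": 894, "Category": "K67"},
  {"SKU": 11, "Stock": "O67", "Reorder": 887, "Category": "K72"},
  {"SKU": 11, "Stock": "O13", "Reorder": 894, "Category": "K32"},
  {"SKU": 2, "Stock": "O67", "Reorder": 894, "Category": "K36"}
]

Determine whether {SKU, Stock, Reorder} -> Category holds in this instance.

(SKU=2, Stock=O13, Reorder=894): 4 rows → Category = K67, K67, K67, K67 ✓
(SKU=11, Stock=O67, Reorder=887): 2 rows → Category takes values {K67, K72} — violation
(SKU=11, Stock=O67, Reorder=894): 3 rows → Category takes values {K77, K36} — violation
(SKU=2, Stock=O67, Reorder=894): 2 rows → Category = K36, K36 ✓
(SKU=11, Stock=O67, Reorder=899): 1 row → Category = K96 ✓
(SKU=2, Stock=O67, Reorder=899): 1 row → Category = K58 ✓
(SKU=11, Stock=O13, Reorder=894): 1 row → Category = K32 ✓
Two rows agree on {SKU, Stock, Reorder} but differ on Category, so {SKU, Stock, Reorder} -> Category does not hold.

No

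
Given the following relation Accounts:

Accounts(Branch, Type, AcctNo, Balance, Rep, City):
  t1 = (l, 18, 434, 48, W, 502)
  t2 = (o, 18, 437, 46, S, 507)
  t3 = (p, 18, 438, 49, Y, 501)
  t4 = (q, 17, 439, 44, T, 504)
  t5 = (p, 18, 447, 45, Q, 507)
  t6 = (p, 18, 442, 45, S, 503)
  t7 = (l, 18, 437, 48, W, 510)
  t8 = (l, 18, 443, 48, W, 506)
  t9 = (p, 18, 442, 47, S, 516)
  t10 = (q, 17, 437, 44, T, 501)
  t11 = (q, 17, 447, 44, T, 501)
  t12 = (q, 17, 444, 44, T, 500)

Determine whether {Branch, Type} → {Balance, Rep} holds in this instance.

No

(Branch=l, Type=18): rows 1, 7, 8 → {Balance,Rep} = (48, W), (48, W), (48, W) ✓
(Branch=o, Type=18): row 2 → {Balance,Rep} = (46, S) ✓
(Branch=p, Type=18): rows 3, 5, 6, 9 → {Balance,Rep} takes values {(49, Y), (45, Q), (45, S), (47, S)} — violation
(Branch=q, Type=17): rows 4, 10, 11, 12 → {Balance,Rep} = (44, T), (44, T), (44, T), (44, T) ✓
Two rows agree on {Branch, Type} but differ on {Balance, Rep}, so {Branch, Type} → {Balance, Rep} does not hold.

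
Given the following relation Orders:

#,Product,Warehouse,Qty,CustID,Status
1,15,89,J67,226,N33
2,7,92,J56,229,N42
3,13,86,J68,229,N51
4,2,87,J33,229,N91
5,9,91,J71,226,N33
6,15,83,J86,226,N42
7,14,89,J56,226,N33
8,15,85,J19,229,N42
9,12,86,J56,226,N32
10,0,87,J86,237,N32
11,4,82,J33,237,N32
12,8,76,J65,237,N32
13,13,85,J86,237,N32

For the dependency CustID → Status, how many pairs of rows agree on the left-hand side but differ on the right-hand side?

12

CustID=226: violating pairs (1,6), (1,9), (5,6), (5,9), (6,7), (6,9), (7,9) — 7 pairs.
CustID=229: violating pairs (2,3), (2,4), (3,4), (3,8), (4,8) — 5 pairs.
CustID=237: all 4 rows agree on Status — 0 pairs.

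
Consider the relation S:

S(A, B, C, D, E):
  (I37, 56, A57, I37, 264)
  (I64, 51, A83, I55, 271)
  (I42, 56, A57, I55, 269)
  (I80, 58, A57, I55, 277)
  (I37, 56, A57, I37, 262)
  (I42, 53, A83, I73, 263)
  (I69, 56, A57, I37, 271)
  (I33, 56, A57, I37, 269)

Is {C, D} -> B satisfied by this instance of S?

No

(C=A57, D=I37): 4 rows → B = 56, 56, 56, 56 ✓
(C=A83, D=I55): 1 row → B = 51 ✓
(C=A57, D=I55): 2 rows → B takes values {56, 58} — violation
(C=A83, D=I73): 1 row → B = 53 ✓
Two rows agree on {C, D} but differ on B, so {C, D} -> B does not hold.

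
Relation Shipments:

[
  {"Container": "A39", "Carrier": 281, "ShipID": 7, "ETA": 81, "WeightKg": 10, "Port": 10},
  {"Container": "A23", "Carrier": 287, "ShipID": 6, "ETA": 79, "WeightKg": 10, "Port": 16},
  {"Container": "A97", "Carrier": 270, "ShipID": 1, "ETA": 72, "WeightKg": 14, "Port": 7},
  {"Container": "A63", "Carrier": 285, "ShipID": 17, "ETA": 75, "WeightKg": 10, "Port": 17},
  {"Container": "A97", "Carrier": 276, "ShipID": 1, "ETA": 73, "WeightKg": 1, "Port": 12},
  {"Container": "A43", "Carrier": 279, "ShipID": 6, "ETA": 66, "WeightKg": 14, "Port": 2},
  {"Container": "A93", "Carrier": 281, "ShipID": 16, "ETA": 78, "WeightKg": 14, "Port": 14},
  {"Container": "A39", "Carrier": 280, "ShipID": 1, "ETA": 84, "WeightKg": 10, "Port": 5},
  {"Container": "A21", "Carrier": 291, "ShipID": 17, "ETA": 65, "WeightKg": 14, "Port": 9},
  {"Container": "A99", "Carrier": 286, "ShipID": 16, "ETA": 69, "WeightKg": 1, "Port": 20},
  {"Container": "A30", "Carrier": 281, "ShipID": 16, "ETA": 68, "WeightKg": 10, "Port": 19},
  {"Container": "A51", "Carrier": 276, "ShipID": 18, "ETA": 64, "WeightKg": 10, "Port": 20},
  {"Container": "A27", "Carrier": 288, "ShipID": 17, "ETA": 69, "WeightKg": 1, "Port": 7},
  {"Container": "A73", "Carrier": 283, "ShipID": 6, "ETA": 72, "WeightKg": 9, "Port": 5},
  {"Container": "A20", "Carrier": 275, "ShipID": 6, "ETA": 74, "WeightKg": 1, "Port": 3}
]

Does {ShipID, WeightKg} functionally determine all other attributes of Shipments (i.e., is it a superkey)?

Yes

All 15 rows have distinct {ShipID, WeightKg} values, so {ShipID, WeightKg} → (all attributes) holds and {ShipID, WeightKg} is a superkey.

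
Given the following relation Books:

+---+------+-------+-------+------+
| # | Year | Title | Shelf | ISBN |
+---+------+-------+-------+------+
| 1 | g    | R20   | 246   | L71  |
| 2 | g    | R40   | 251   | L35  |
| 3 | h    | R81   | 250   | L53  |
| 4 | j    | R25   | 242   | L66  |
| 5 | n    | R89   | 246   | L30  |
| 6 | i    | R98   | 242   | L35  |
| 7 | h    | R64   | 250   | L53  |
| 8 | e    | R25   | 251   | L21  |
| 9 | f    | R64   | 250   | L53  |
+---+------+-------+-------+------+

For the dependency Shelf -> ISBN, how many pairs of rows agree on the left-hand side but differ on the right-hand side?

Shelf=246: violating pairs (1,5) — 1 pair.
Shelf=251: violating pairs (2,8) — 1 pair.
Shelf=250: all 3 rows agree on ISBN — 0 pairs.
Shelf=242: violating pairs (4,6) — 1 pair.

3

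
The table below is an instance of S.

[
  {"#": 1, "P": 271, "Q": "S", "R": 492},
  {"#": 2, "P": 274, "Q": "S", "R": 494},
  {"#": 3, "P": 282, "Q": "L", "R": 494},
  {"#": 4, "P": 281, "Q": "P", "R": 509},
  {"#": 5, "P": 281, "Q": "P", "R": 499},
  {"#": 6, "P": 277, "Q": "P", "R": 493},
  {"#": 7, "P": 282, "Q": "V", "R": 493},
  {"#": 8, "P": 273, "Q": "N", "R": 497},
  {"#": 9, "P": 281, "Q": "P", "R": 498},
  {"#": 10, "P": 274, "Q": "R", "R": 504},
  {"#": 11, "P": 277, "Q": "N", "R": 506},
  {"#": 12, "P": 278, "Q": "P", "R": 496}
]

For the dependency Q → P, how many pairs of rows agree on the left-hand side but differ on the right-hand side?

9

Q=S: violating pairs (1,2) — 1 pair.
Q=P: violating pairs (4,6), (4,12), (5,6), (5,12), (6,9), (6,12), (9,12) — 7 pairs.
Q=N: violating pairs (8,11) — 1 pair.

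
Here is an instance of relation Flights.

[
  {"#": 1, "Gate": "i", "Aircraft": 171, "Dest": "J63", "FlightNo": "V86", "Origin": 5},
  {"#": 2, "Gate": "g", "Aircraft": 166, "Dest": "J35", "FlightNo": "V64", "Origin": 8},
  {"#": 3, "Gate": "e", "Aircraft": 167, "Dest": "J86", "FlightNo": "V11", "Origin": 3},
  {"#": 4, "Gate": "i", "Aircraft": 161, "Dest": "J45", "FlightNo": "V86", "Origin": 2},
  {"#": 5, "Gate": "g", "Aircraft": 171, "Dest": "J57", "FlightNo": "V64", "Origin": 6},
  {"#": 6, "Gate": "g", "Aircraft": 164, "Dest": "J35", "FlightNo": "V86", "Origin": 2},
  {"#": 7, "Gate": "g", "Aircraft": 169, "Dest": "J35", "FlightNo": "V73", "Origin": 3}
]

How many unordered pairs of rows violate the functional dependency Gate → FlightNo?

5

Gate=i: all 2 rows agree on FlightNo — 0 pairs.
Gate=g: violating pairs (2,6), (2,7), (5,6), (5,7), (6,7) — 5 pairs.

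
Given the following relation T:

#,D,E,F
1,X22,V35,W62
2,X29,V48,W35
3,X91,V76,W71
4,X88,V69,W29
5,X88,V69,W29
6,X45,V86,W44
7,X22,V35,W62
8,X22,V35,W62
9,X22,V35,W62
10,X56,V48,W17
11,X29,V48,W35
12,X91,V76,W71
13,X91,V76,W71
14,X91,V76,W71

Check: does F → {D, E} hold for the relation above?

Yes

F=W62: rows 1, 7, 8, 9 → {D,E} = (X22, V35), (X22, V35), (X22, V35), (X22, V35) ✓
F=W35: rows 2, 11 → {D,E} = (X29, V48), (X29, V48) ✓
F=W71: rows 3, 12, 13, 14 → {D,E} = (X91, V76), (X91, V76), (X91, V76), (X91, V76) ✓
F=W29: rows 4, 5 → {D,E} = (X88, V69), (X88, V69) ✓
F=W44: row 6 → {D,E} = (X45, V86) ✓
F=W17: row 10 → {D,E} = (X56, V48) ✓
Every F value is associated with a single {D, E} value, so F → {D, E} holds.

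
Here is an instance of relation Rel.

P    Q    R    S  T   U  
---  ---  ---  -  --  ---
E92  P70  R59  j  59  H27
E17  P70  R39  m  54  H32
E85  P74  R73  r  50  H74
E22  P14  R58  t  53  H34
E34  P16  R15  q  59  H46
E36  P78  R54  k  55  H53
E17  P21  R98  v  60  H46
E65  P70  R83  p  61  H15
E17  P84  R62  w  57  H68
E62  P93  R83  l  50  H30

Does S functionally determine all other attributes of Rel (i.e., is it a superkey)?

Yes

All 10 rows have distinct S values, so S → (all attributes) holds and S is a superkey.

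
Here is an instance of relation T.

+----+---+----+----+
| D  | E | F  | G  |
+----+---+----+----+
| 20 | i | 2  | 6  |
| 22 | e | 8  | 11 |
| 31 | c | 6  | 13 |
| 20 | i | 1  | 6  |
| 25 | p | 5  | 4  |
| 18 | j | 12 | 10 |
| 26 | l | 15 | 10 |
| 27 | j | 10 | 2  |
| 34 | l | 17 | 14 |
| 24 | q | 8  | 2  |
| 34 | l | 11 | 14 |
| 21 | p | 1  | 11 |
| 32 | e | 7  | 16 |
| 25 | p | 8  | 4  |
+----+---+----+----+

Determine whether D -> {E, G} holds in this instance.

D=20: 2 rows → {E,G} = (i, 6), (i, 6) ✓
D=22: 1 row → {E,G} = (e, 11) ✓
D=31: 1 row → {E,G} = (c, 13) ✓
D=25: 2 rows → {E,G} = (p, 4), (p, 4) ✓
D=18: 1 row → {E,G} = (j, 10) ✓
D=26: 1 row → {E,G} = (l, 10) ✓
D=27: 1 row → {E,G} = (j, 2) ✓
D=34: 2 rows → {E,G} = (l, 14), (l, 14) ✓
D=24: 1 row → {E,G} = (q, 2) ✓
D=21: 1 row → {E,G} = (p, 11) ✓
D=32: 1 row → {E,G} = (e, 16) ✓
Every D value is associated with a single {E, G} value, so D -> {E, G} holds.

Yes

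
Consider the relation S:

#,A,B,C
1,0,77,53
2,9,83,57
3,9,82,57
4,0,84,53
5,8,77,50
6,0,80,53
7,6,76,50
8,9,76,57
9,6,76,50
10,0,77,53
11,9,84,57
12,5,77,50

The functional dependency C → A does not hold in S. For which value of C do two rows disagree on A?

C=53: rows 1, 4, 6, 10 → A = 0, 0, 0, 0 ✓
C=57: rows 2, 3, 8, 11 → A = 9, 9, 9, 9 ✓
C=50: rows 5, 7, 9, 12 → A takes values {8, 6, 5} — violation
The only C value with inconsistent A is C=50.

50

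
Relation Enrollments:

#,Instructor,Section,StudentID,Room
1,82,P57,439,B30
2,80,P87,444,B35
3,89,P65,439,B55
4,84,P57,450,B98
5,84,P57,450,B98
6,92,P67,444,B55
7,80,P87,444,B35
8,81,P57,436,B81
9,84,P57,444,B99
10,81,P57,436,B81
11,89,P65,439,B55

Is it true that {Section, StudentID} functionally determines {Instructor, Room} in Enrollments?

Yes

(Section=P57, StudentID=439): row 1 → {Instructor,Room} = (82, B30) ✓
(Section=P87, StudentID=444): rows 2, 7 → {Instructor,Room} = (80, B35), (80, B35) ✓
(Section=P65, StudentID=439): rows 3, 11 → {Instructor,Room} = (89, B55), (89, B55) ✓
(Section=P57, StudentID=450): rows 4, 5 → {Instructor,Room} = (84, B98), (84, B98) ✓
(Section=P67, StudentID=444): row 6 → {Instructor,Room} = (92, B55) ✓
(Section=P57, StudentID=436): rows 8, 10 → {Instructor,Room} = (81, B81), (81, B81) ✓
(Section=P57, StudentID=444): row 9 → {Instructor,Room} = (84, B99) ✓
Every {Section, StudentID} value is associated with a single {Instructor, Room} value, so {Section, StudentID} → {Instructor, Room} holds.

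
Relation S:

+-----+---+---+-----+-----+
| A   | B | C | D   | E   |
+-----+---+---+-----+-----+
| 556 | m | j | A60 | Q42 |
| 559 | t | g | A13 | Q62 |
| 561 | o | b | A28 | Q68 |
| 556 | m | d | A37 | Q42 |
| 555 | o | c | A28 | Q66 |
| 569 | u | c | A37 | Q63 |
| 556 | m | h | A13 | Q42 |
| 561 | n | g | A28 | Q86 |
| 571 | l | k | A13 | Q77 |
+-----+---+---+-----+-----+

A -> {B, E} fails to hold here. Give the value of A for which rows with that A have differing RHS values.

A=556: 3 rows → {B,E} = (m, Q42), (m, Q42), (m, Q42) ✓
A=559: 1 row → {B,E} = (t, Q62) ✓
A=561: 2 rows → {B,E} takes values {(o, Q68), (n, Q86)} — violation
A=555: 1 row → {B,E} = (o, Q66) ✓
A=569: 1 row → {B,E} = (u, Q63) ✓
A=571: 1 row → {B,E} = (l, Q77) ✓
The only A value with inconsistent RHS is A=561.

561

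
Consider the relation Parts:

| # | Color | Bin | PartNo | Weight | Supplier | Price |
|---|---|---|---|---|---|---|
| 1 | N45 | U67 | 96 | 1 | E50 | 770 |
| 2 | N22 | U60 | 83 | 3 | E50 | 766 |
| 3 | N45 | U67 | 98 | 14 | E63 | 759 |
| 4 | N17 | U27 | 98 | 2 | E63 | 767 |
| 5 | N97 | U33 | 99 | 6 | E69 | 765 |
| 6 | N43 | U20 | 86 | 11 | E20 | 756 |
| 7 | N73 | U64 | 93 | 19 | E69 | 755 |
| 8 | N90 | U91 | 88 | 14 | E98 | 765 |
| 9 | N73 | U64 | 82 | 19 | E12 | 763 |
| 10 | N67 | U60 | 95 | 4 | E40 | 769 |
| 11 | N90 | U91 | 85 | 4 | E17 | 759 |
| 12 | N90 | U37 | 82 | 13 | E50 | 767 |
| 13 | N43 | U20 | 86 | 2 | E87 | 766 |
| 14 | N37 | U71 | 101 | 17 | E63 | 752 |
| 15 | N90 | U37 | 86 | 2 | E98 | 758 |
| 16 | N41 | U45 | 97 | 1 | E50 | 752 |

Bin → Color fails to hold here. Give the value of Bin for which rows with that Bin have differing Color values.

U60

Bin=U67: rows 1, 3 → Color = N45, N45 ✓
Bin=U60: rows 2, 10 → Color takes values {N22, N67} — violation
Bin=U27: row 4 → Color = N17 ✓
Bin=U33: row 5 → Color = N97 ✓
Bin=U20: rows 6, 13 → Color = N43, N43 ✓
Bin=U64: rows 7, 9 → Color = N73, N73 ✓
Bin=U91: rows 8, 11 → Color = N90, N90 ✓
Bin=U37: rows 12, 15 → Color = N90, N90 ✓
Bin=U71: row 14 → Color = N37 ✓
Bin=U45: row 16 → Color = N41 ✓
The only Bin value with inconsistent Color is Bin=U60.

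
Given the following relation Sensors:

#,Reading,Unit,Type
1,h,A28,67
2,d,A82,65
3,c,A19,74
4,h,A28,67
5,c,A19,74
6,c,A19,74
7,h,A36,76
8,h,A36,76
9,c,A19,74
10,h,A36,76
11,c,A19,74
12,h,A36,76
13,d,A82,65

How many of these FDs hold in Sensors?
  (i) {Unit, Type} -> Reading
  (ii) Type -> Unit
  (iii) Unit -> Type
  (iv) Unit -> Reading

(i) {Unit, Type} -> Reading: every LHS value maps to a single RHS value — holds.
(ii) Type -> Unit: every LHS value maps to a single RHS value — holds.
(iii) Unit -> Type: every LHS value maps to a single RHS value — holds.
(iv) Unit -> Reading: every LHS value maps to a single RHS value — holds.
4 of the 4 dependencies hold.

4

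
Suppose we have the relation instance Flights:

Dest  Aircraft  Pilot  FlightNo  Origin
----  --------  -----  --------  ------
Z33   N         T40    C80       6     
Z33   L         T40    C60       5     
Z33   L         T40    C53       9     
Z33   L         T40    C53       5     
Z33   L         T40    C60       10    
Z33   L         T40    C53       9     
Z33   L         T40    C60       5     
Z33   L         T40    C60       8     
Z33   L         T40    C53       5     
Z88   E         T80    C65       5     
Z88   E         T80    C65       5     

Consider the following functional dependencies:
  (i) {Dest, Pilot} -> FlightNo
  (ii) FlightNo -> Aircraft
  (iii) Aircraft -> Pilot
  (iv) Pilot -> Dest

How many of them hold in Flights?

(i) {Dest, Pilot} -> FlightNo: (Dest=Z33, Pilot=T40): 9 rows → FlightNo takes values {C80, C60, C53} — violation — fails.
(ii) FlightNo -> Aircraft: every LHS value maps to a single RHS value — holds.
(iii) Aircraft -> Pilot: every LHS value maps to a single RHS value — holds.
(iv) Pilot -> Dest: every LHS value maps to a single RHS value — holds.
3 of the 4 dependencies hold.

3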